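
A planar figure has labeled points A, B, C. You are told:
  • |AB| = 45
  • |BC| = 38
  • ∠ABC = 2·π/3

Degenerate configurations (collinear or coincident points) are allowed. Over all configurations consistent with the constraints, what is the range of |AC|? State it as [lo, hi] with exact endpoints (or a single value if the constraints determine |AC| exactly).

|AC| = √(5179)  (≈ 71.9653)

|AB| ∈ {45}
|BC| ∈ {38}
|AC| ∈ {√(5179)}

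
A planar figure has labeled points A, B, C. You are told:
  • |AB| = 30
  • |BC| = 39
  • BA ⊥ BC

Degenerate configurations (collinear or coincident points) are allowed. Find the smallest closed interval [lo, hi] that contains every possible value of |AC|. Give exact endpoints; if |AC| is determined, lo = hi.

|AC| = 3·√(269)  (≈ 49.2037)

|AB| ∈ {30}
|BC| ∈ {39}
|AC| ∈ {3·√(269)}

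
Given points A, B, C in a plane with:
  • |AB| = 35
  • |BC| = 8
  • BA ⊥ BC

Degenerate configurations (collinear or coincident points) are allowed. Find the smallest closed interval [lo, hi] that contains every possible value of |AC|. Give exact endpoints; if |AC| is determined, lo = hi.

|AC| = √(1289)  (≈ 35.9026)

|AB| ∈ {35}
|BC| ∈ {8}
|AC| ∈ {√(1289)}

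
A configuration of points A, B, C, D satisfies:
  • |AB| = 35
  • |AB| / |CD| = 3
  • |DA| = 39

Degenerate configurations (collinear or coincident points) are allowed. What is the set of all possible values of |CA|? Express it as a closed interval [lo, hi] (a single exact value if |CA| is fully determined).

|CA| ∈ [82/3, 152/3]  (≈ [27.3333, 50.6667])

|AB| ∈ {35}
|AD| ∈ {39}
|CD| ∈ {35/3}
|BD| ∈ [4, 74]
|AC| ∈ [82/3, 152/3]
|BC| ∈ [0, 257/3]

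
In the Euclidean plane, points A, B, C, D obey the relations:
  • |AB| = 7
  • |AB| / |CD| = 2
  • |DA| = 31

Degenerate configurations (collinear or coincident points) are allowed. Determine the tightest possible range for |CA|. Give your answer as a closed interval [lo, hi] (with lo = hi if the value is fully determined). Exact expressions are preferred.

|CA| ∈ [55/2, 69/2]  (≈ [27.5000, 34.5000])

|AB| ∈ {7}
|AD| ∈ {31}
|CD| ∈ {7/2}
|BD| ∈ [24, 38]
|AC| ∈ [55/2, 69/2]
|BC| ∈ [41/2, 83/2]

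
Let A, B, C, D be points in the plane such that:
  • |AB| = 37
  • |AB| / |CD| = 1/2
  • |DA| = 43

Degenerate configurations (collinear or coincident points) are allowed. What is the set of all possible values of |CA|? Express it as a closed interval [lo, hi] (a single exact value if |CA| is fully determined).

|AB| ∈ {37}
|AD| ∈ {43}
|CD| ∈ {74}
|BD| ∈ [6, 80]
|AC| ∈ [31, 117]
|BC| ∈ [0, 154]

|CA| ∈ [31, 117]  (≈ [31.0000, 117.0000])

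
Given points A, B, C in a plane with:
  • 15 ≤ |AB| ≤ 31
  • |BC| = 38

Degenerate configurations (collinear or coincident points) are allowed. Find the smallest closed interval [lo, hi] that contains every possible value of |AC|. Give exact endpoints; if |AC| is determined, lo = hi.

|AC| ∈ [7, 69]  (≈ [7.0000, 69.0000])

|AB| ∈ [15, 31]
|BC| ∈ {38}
|AC| ∈ [7, 69]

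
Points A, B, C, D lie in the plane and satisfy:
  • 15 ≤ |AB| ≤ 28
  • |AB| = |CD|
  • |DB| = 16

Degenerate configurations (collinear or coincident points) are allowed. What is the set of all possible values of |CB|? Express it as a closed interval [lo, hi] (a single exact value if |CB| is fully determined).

|AB| ∈ [15, 28]
|BD| ∈ {16}
|CD| ∈ [15, 28]
|AD| ∈ [0, 44]
|BC| ∈ [0, 44]
|AC| ∈ [0, 72]

|CB| ∈ [0, 44]  (≈ [0.0000, 44.0000])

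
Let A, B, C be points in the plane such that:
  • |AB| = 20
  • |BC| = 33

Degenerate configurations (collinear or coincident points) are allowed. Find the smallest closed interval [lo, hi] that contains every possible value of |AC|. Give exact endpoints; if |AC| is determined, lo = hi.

|AC| ∈ [13, 53]  (≈ [13.0000, 53.0000])

|AB| ∈ {20}
|BC| ∈ {33}
|AC| ∈ [13, 53]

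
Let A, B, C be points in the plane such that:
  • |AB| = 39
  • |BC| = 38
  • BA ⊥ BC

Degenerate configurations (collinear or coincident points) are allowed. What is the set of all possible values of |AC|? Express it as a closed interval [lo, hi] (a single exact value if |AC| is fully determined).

|AC| = √(2965)  (≈ 54.4518)

|AB| ∈ {39}
|BC| ∈ {38}
|AC| ∈ {√(2965)}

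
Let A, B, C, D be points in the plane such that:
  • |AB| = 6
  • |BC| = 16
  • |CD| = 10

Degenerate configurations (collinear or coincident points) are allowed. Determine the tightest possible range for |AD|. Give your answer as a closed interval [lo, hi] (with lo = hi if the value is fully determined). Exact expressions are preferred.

|AD| ∈ [0, 32]  (≈ [0.0000, 32.0000])

|AB| ∈ {6}
|BC| ∈ {16}
|CD| ∈ {10}
|AC| ∈ [10, 22]
|BD| ∈ [6, 26]
|AD| ∈ [0, 32]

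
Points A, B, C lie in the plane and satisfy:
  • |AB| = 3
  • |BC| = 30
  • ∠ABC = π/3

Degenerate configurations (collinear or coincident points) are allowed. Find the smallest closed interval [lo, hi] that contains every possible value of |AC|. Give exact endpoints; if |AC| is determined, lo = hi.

|AB| ∈ {3}
|BC| ∈ {30}
|AC| ∈ {3·√(91)}

|AC| = 3·√(91)  (≈ 28.6182)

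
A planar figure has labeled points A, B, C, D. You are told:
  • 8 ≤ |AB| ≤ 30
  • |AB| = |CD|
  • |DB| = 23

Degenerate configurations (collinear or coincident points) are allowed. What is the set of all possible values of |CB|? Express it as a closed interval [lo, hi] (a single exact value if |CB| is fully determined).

|CB| ∈ [0, 53]  (≈ [0.0000, 53.0000])

|AB| ∈ [8, 30]
|BD| ∈ {23}
|CD| ∈ [8, 30]
|AD| ∈ [0, 53]
|BC| ∈ [0, 53]
|AC| ∈ [0, 83]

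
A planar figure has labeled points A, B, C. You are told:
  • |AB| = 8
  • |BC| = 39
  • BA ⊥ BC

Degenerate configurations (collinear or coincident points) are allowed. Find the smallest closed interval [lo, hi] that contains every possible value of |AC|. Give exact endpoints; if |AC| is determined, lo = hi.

|AB| ∈ {8}
|BC| ∈ {39}
|AC| ∈ {√(1585)}

|AC| = √(1585)  (≈ 39.8121)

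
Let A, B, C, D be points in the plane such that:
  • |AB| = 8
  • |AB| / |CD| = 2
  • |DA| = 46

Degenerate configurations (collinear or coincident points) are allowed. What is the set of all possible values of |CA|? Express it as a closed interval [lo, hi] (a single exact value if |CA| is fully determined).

|CA| ∈ [42, 50]  (≈ [42.0000, 50.0000])

|AB| ∈ {8}
|AD| ∈ {46}
|CD| ∈ {4}
|BD| ∈ [38, 54]
|AC| ∈ [42, 50]
|BC| ∈ [34, 58]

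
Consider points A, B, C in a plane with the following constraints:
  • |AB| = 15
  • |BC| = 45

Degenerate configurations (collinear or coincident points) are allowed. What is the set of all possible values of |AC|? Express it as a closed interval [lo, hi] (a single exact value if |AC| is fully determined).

|AC| ∈ [30, 60]  (≈ [30.0000, 60.0000])

|AB| ∈ {15}
|BC| ∈ {45}
|AC| ∈ [30, 60]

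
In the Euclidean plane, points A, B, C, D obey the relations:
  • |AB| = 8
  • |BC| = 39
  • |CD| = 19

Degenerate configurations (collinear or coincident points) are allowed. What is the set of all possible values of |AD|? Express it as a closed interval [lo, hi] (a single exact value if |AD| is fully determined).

|AB| ∈ {8}
|BC| ∈ {39}
|CD| ∈ {19}
|AC| ∈ [31, 47]
|BD| ∈ [20, 58]
|AD| ∈ [12, 66]

|AD| ∈ [12, 66]  (≈ [12.0000, 66.0000])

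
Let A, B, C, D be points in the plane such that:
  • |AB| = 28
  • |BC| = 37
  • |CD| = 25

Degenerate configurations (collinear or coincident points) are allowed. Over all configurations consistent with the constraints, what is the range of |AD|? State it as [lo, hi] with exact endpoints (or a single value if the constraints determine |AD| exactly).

|AB| ∈ {28}
|BC| ∈ {37}
|CD| ∈ {25}
|AC| ∈ [9, 65]
|BD| ∈ [12, 62]
|AD| ∈ [0, 90]

|AD| ∈ [0, 90]  (≈ [0.0000, 90.0000])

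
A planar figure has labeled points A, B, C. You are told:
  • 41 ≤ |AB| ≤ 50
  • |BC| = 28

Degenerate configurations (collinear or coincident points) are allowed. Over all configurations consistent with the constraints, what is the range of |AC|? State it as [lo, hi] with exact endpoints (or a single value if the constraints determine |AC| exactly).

|AB| ∈ [41, 50]
|BC| ∈ {28}
|AC| ∈ [13, 78]

|AC| ∈ [13, 78]  (≈ [13.0000, 78.0000])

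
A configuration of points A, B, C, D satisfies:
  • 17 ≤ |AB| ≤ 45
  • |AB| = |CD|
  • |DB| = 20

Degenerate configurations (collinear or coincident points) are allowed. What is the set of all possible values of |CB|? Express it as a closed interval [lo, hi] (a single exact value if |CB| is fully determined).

|CB| ∈ [0, 65]  (≈ [0.0000, 65.0000])

|AB| ∈ [17, 45]
|BD| ∈ {20}
|CD| ∈ [17, 45]
|AD| ∈ [0, 65]
|BC| ∈ [0, 65]
|AC| ∈ [0, 110]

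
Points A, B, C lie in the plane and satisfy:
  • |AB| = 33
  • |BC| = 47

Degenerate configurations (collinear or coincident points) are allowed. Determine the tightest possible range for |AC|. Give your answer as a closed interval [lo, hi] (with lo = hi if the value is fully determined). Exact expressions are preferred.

|AC| ∈ [14, 80]  (≈ [14.0000, 80.0000])

|AB| ∈ {33}
|BC| ∈ {47}
|AC| ∈ [14, 80]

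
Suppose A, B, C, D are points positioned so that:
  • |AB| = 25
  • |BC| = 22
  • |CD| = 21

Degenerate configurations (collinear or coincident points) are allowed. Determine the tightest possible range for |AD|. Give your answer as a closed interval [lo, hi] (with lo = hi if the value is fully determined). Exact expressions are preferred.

|AD| ∈ [0, 68]  (≈ [0.0000, 68.0000])

|AB| ∈ {25}
|BC| ∈ {22}
|CD| ∈ {21}
|AC| ∈ [3, 47]
|BD| ∈ [1, 43]
|AD| ∈ [0, 68]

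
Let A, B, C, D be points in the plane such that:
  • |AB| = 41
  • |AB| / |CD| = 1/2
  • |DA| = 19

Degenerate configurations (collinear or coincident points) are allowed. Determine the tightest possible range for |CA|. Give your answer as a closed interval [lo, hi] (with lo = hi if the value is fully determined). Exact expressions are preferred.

|AB| ∈ {41}
|AD| ∈ {19}
|CD| ∈ {82}
|BD| ∈ [22, 60]
|AC| ∈ [63, 101]
|BC| ∈ [22, 142]

|CA| ∈ [63, 101]  (≈ [63.0000, 101.0000])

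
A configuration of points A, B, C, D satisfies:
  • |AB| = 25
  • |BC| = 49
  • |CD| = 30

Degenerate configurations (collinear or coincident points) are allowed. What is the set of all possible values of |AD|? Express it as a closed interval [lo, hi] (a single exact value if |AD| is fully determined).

|AB| ∈ {25}
|BC| ∈ {49}
|CD| ∈ {30}
|AC| ∈ [24, 74]
|BD| ∈ [19, 79]
|AD| ∈ [0, 104]

|AD| ∈ [0, 104]  (≈ [0.0000, 104.0000])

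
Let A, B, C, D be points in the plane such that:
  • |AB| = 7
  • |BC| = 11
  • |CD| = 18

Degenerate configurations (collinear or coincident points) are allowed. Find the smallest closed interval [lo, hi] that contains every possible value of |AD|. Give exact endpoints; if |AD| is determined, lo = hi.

|AD| ∈ [0, 36]  (≈ [0.0000, 36.0000])

|AB| ∈ {7}
|BC| ∈ {11}
|CD| ∈ {18}
|AC| ∈ [4, 18]
|BD| ∈ [7, 29]
|AD| ∈ [0, 36]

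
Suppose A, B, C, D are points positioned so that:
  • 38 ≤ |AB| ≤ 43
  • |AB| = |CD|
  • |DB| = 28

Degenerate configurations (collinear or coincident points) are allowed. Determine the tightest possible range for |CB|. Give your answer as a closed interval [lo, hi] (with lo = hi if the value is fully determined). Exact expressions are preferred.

|AB| ∈ [38, 43]
|BD| ∈ {28}
|CD| ∈ [38, 43]
|AD| ∈ [10, 71]
|BC| ∈ [10, 71]
|AC| ∈ [0, 114]

|CB| ∈ [10, 71]  (≈ [10.0000, 71.0000])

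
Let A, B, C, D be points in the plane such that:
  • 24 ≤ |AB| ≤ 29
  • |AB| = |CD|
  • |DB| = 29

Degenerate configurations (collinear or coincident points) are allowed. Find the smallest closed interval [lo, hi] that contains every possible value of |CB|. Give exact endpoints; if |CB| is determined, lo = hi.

|AB| ∈ [24, 29]
|BD| ∈ {29}
|CD| ∈ [24, 29]
|AD| ∈ [0, 58]
|BC| ∈ [0, 58]
|AC| ∈ [0, 87]

|CB| ∈ [0, 58]  (≈ [0.0000, 58.0000])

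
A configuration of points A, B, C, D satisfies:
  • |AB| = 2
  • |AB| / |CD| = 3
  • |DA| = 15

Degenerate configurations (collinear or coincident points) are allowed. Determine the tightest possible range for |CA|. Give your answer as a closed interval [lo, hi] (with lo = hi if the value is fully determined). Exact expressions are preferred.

|AB| ∈ {2}
|AD| ∈ {15}
|CD| ∈ {2/3}
|BD| ∈ [13, 17]
|AC| ∈ [43/3, 47/3]
|BC| ∈ [37/3, 53/3]

|CA| ∈ [43/3, 47/3]  (≈ [14.3333, 15.6667])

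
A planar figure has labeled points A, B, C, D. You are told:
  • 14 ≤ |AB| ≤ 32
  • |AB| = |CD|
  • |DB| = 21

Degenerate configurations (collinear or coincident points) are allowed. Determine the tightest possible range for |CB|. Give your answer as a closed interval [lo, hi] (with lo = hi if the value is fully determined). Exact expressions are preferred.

|CB| ∈ [0, 53]  (≈ [0.0000, 53.0000])

|AB| ∈ [14, 32]
|BD| ∈ {21}
|CD| ∈ [14, 32]
|AD| ∈ [0, 53]
|BC| ∈ [0, 53]
|AC| ∈ [0, 85]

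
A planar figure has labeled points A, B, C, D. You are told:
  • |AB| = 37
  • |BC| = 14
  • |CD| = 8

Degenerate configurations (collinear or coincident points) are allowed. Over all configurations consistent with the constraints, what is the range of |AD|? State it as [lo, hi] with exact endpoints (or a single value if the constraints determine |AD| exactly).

|AB| ∈ {37}
|BC| ∈ {14}
|CD| ∈ {8}
|AC| ∈ [23, 51]
|BD| ∈ [6, 22]
|AD| ∈ [15, 59]

|AD| ∈ [15, 59]  (≈ [15.0000, 59.0000])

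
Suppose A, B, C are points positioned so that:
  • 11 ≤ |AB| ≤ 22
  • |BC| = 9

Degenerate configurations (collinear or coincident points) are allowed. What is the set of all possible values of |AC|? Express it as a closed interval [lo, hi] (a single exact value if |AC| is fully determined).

|AB| ∈ [11, 22]
|BC| ∈ {9}
|AC| ∈ [2, 31]

|AC| ∈ [2, 31]  (≈ [2.0000, 31.0000])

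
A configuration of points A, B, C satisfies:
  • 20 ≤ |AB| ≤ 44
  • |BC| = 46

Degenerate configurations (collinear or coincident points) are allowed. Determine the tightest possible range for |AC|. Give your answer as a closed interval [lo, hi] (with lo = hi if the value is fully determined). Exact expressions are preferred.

|AC| ∈ [2, 90]  (≈ [2.0000, 90.0000])

|AB| ∈ [20, 44]
|BC| ∈ {46}
|AC| ∈ [2, 90]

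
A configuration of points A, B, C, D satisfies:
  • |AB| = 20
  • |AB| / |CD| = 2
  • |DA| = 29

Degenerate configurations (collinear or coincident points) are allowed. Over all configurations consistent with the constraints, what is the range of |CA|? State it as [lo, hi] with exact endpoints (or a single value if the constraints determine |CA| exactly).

|AB| ∈ {20}
|AD| ∈ {29}
|CD| ∈ {10}
|BD| ∈ [9, 49]
|AC| ∈ [19, 39]
|BC| ∈ [0, 59]

|CA| ∈ [19, 39]  (≈ [19.0000, 39.0000])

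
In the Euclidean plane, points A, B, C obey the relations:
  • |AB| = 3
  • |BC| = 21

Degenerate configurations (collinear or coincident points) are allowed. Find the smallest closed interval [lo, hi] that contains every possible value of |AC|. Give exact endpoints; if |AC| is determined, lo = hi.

|AB| ∈ {3}
|BC| ∈ {21}
|AC| ∈ [18, 24]

|AC| ∈ [18, 24]  (≈ [18.0000, 24.0000])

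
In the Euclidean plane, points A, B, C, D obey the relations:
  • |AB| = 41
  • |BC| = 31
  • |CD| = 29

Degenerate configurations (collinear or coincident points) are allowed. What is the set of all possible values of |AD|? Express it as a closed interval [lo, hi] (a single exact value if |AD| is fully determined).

|AB| ∈ {41}
|BC| ∈ {31}
|CD| ∈ {29}
|AC| ∈ [10, 72]
|BD| ∈ [2, 60]
|AD| ∈ [0, 101]

|AD| ∈ [0, 101]  (≈ [0.0000, 101.0000])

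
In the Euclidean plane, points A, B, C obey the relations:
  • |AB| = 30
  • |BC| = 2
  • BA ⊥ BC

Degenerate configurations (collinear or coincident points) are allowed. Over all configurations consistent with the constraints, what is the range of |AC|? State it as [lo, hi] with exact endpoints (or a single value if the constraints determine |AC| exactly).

|AC| = 2·√(226)  (≈ 30.0666)

|AB| ∈ {30}
|BC| ∈ {2}
|AC| ∈ {2·√(226)}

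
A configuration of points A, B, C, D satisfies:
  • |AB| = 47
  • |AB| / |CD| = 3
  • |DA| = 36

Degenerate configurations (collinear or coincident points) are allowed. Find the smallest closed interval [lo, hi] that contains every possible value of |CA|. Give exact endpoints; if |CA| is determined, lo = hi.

|AB| ∈ {47}
|AD| ∈ {36}
|CD| ∈ {47/3}
|BD| ∈ [11, 83]
|AC| ∈ [61/3, 155/3]
|BC| ∈ [0, 296/3]

|CA| ∈ [61/3, 155/3]  (≈ [20.3333, 51.6667])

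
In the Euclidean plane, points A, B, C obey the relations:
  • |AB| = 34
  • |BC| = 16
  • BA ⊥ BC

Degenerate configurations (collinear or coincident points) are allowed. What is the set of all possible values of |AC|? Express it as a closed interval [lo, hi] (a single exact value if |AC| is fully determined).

|AC| = 2·√(353)  (≈ 37.5766)

|AB| ∈ {34}
|BC| ∈ {16}
|AC| ∈ {2·√(353)}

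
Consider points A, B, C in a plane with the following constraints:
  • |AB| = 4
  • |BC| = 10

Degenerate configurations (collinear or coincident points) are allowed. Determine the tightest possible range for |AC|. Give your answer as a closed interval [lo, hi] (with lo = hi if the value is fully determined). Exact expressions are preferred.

|AC| ∈ [6, 14]  (≈ [6.0000, 14.0000])

|AB| ∈ {4}
|BC| ∈ {10}
|AC| ∈ [6, 14]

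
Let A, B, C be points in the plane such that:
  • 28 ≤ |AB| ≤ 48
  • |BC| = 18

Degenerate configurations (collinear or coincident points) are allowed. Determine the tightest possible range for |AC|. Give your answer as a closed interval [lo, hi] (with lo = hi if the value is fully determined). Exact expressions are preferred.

|AB| ∈ [28, 48]
|BC| ∈ {18}
|AC| ∈ [10, 66]

|AC| ∈ [10, 66]  (≈ [10.0000, 66.0000])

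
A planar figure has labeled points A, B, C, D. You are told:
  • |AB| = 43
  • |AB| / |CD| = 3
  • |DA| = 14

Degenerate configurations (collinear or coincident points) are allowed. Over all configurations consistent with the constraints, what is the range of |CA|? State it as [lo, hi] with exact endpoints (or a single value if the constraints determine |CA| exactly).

|AB| ∈ {43}
|AD| ∈ {14}
|CD| ∈ {43/3}
|BD| ∈ [29, 57]
|AC| ∈ [1/3, 85/3]
|BC| ∈ [44/3, 214/3]

|CA| ∈ [1/3, 85/3]  (≈ [0.3333, 28.3333])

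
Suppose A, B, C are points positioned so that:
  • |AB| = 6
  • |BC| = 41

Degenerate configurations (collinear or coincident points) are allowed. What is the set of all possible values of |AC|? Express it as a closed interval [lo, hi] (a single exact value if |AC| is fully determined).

|AC| ∈ [35, 47]  (≈ [35.0000, 47.0000])

|AB| ∈ {6}
|BC| ∈ {41}
|AC| ∈ [35, 47]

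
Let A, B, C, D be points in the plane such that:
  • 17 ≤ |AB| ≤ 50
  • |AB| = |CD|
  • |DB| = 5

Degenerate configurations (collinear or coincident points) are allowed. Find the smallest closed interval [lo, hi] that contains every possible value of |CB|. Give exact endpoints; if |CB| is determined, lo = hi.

|CB| ∈ [12, 55]  (≈ [12.0000, 55.0000])

|AB| ∈ [17, 50]
|BD| ∈ {5}
|CD| ∈ [17, 50]
|AD| ∈ [12, 55]
|BC| ∈ [12, 55]
|AC| ∈ [0, 105]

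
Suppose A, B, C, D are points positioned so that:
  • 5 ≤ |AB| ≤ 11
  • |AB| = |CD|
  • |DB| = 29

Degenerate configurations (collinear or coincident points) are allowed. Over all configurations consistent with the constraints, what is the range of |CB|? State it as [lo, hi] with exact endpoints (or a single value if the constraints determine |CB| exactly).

|AB| ∈ [5, 11]
|BD| ∈ {29}
|CD| ∈ [5, 11]
|AD| ∈ [18, 40]
|BC| ∈ [18, 40]
|AC| ∈ [7, 51]

|CB| ∈ [18, 40]  (≈ [18.0000, 40.0000])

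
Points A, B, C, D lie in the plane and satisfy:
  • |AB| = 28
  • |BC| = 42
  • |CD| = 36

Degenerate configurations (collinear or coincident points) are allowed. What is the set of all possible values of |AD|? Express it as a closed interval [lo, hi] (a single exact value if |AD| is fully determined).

|AD| ∈ [0, 106]  (≈ [0.0000, 106.0000])

|AB| ∈ {28}
|BC| ∈ {42}
|CD| ∈ {36}
|AC| ∈ [14, 70]
|BD| ∈ [6, 78]
|AD| ∈ [0, 106]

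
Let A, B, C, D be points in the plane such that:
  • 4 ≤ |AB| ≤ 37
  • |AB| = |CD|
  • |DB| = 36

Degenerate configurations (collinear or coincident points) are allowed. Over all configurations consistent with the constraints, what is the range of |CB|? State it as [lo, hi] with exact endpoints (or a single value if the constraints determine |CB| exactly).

|AB| ∈ [4, 37]
|BD| ∈ {36}
|CD| ∈ [4, 37]
|AD| ∈ [0, 73]
|BC| ∈ [0, 73]
|AC| ∈ [0, 110]

|CB| ∈ [0, 73]  (≈ [0.0000, 73.0000])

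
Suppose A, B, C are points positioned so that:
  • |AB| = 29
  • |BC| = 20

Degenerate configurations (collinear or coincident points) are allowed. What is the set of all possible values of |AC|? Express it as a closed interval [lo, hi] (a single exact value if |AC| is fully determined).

|AC| ∈ [9, 49]  (≈ [9.0000, 49.0000])

|AB| ∈ {29}
|BC| ∈ {20}
|AC| ∈ [9, 49]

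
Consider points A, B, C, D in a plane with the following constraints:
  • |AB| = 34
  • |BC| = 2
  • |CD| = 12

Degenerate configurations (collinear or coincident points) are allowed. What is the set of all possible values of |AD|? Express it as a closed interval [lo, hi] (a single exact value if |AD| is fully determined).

|AB| ∈ {34}
|BC| ∈ {2}
|CD| ∈ {12}
|AC| ∈ [32, 36]
|BD| ∈ [10, 14]
|AD| ∈ [20, 48]

|AD| ∈ [20, 48]  (≈ [20.0000, 48.0000])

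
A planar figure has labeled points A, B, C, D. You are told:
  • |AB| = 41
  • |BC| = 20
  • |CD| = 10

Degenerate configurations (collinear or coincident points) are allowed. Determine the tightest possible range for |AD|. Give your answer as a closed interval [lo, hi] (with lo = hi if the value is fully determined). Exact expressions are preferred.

|AB| ∈ {41}
|BC| ∈ {20}
|CD| ∈ {10}
|AC| ∈ [21, 61]
|BD| ∈ [10, 30]
|AD| ∈ [11, 71]

|AD| ∈ [11, 71]  (≈ [11.0000, 71.0000])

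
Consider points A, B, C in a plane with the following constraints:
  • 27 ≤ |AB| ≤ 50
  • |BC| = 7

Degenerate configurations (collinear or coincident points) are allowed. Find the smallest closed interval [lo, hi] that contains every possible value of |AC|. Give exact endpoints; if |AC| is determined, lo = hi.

|AB| ∈ [27, 50]
|BC| ∈ {7}
|AC| ∈ [20, 57]

|AC| ∈ [20, 57]  (≈ [20.0000, 57.0000])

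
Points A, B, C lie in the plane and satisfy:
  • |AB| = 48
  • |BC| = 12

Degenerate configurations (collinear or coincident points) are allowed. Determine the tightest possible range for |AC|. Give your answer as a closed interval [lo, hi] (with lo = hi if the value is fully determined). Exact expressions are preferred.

|AC| ∈ [36, 60]  (≈ [36.0000, 60.0000])

|AB| ∈ {48}
|BC| ∈ {12}
|AC| ∈ [36, 60]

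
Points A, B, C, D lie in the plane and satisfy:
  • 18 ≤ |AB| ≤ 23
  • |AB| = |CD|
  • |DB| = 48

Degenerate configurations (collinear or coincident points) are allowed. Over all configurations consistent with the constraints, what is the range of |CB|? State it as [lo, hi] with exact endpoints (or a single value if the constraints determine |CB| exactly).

|AB| ∈ [18, 23]
|BD| ∈ {48}
|CD| ∈ [18, 23]
|AD| ∈ [25, 71]
|BC| ∈ [25, 71]
|AC| ∈ [2, 94]

|CB| ∈ [25, 71]  (≈ [25.0000, 71.0000])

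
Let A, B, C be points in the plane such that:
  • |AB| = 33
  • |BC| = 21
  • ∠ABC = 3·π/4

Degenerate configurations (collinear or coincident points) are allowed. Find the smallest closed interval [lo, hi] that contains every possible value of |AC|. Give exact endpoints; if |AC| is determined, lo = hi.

|AB| ∈ {33}
|BC| ∈ {21}
|AC| ∈ {3·√(77·√(2) + 170)}

|AC| = 3·√(77·√(2) + 170)  (≈ 50.1004)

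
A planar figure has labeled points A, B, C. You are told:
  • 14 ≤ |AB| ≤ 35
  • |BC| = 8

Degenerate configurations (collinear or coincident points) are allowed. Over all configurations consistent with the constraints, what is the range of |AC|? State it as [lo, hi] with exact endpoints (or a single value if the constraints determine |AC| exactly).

|AB| ∈ [14, 35]
|BC| ∈ {8}
|AC| ∈ [6, 43]

|AC| ∈ [6, 43]  (≈ [6.0000, 43.0000])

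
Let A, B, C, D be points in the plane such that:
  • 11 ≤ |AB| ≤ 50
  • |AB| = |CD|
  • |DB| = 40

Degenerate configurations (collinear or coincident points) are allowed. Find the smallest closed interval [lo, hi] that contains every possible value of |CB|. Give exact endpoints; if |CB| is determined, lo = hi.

|CB| ∈ [0, 90]  (≈ [0.0000, 90.0000])

|AB| ∈ [11, 50]
|BD| ∈ {40}
|CD| ∈ [11, 50]
|AD| ∈ [0, 90]
|BC| ∈ [0, 90]
|AC| ∈ [0, 140]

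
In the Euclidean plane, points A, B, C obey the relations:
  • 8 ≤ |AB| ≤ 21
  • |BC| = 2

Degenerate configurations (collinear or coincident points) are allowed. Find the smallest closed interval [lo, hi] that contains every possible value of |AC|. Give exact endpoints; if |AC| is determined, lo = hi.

|AC| ∈ [6, 23]  (≈ [6.0000, 23.0000])

|AB| ∈ [8, 21]
|BC| ∈ {2}
|AC| ∈ [6, 23]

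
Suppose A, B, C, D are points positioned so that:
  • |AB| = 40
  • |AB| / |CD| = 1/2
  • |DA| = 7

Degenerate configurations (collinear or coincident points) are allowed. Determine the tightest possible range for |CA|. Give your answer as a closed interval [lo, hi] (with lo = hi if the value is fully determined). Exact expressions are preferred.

|CA| ∈ [73, 87]  (≈ [73.0000, 87.0000])

|AB| ∈ {40}
|AD| ∈ {7}
|CD| ∈ {80}
|BD| ∈ [33, 47]
|AC| ∈ [73, 87]
|BC| ∈ [33, 127]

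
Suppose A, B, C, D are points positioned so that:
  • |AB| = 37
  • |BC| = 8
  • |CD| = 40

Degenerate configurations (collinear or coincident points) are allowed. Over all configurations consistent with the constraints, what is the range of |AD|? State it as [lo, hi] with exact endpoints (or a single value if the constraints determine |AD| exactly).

|AD| ∈ [0, 85]  (≈ [0.0000, 85.0000])

|AB| ∈ {37}
|BC| ∈ {8}
|CD| ∈ {40}
|AC| ∈ [29, 45]
|BD| ∈ [32, 48]
|AD| ∈ [0, 85]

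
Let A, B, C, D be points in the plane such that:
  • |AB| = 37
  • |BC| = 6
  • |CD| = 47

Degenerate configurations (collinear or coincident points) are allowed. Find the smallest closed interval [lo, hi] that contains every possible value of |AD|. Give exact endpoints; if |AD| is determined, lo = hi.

|AD| ∈ [4, 90]  (≈ [4.0000, 90.0000])

|AB| ∈ {37}
|BC| ∈ {6}
|CD| ∈ {47}
|AC| ∈ [31, 43]
|BD| ∈ [41, 53]
|AD| ∈ [4, 90]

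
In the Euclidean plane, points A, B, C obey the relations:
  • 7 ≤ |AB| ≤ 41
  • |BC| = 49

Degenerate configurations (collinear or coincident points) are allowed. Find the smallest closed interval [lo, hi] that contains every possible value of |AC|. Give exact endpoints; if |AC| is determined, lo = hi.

|AC| ∈ [8, 90]  (≈ [8.0000, 90.0000])

|AB| ∈ [7, 41]
|BC| ∈ {49}
|AC| ∈ [8, 90]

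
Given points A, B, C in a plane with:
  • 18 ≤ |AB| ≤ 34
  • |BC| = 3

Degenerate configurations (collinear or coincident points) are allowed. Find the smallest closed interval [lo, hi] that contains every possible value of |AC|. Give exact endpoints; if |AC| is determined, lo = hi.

|AC| ∈ [15, 37]  (≈ [15.0000, 37.0000])

|AB| ∈ [18, 34]
|BC| ∈ {3}
|AC| ∈ [15, 37]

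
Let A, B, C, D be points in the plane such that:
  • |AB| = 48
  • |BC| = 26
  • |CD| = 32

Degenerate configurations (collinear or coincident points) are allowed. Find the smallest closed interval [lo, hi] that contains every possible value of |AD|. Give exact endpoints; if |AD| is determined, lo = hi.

|AB| ∈ {48}
|BC| ∈ {26}
|CD| ∈ {32}
|AC| ∈ [22, 74]
|BD| ∈ [6, 58]
|AD| ∈ [0, 106]

|AD| ∈ [0, 106]  (≈ [0.0000, 106.0000])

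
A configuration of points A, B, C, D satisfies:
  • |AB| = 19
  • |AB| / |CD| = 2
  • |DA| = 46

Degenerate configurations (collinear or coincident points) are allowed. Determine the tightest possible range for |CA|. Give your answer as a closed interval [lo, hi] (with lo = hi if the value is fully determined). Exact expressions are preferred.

|CA| ∈ [73/2, 111/2]  (≈ [36.5000, 55.5000])

|AB| ∈ {19}
|AD| ∈ {46}
|CD| ∈ {19/2}
|BD| ∈ [27, 65]
|AC| ∈ [73/2, 111/2]
|BC| ∈ [35/2, 149/2]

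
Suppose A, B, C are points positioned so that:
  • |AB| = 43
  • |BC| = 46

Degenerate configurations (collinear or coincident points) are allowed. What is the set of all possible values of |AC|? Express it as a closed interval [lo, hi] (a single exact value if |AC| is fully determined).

|AC| ∈ [3, 89]  (≈ [3.0000, 89.0000])

|AB| ∈ {43}
|BC| ∈ {46}
|AC| ∈ [3, 89]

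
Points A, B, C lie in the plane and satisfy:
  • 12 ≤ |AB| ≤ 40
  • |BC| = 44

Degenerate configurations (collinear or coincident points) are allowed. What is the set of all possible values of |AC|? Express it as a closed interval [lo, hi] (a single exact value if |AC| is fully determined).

|AC| ∈ [4, 84]  (≈ [4.0000, 84.0000])

|AB| ∈ [12, 40]
|BC| ∈ {44}
|AC| ∈ [4, 84]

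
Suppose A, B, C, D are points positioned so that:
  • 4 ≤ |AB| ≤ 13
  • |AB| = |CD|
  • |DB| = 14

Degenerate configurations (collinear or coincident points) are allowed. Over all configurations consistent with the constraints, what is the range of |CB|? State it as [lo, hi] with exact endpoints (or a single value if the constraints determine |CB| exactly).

|AB| ∈ [4, 13]
|BD| ∈ {14}
|CD| ∈ [4, 13]
|AD| ∈ [1, 27]
|BC| ∈ [1, 27]
|AC| ∈ [0, 40]

|CB| ∈ [1, 27]  (≈ [1.0000, 27.0000])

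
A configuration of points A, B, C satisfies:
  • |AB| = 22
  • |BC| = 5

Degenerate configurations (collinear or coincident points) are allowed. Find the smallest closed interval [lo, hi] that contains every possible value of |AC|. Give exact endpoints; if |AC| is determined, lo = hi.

|AC| ∈ [17, 27]  (≈ [17.0000, 27.0000])

|AB| ∈ {22}
|BC| ∈ {5}
|AC| ∈ [17, 27]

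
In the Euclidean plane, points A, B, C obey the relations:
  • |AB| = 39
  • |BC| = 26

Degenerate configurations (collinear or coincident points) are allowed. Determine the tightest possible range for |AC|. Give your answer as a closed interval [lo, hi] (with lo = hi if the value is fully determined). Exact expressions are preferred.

|AB| ∈ {39}
|BC| ∈ {26}
|AC| ∈ [13, 65]

|AC| ∈ [13, 65]  (≈ [13.0000, 65.0000])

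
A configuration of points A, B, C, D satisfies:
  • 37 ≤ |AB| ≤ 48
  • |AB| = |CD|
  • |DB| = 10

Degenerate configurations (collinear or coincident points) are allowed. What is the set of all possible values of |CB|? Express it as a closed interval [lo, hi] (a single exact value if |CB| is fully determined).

|AB| ∈ [37, 48]
|BD| ∈ {10}
|CD| ∈ [37, 48]
|AD| ∈ [27, 58]
|BC| ∈ [27, 58]
|AC| ∈ [0, 106]

|CB| ∈ [27, 58]  (≈ [27.0000, 58.0000])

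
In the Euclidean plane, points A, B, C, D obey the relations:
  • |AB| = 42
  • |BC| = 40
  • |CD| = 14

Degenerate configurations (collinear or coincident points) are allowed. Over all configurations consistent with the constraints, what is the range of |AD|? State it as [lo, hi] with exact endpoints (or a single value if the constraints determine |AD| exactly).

|AB| ∈ {42}
|BC| ∈ {40}
|CD| ∈ {14}
|AC| ∈ [2, 82]
|BD| ∈ [26, 54]
|AD| ∈ [0, 96]

|AD| ∈ [0, 96]  (≈ [0.0000, 96.0000])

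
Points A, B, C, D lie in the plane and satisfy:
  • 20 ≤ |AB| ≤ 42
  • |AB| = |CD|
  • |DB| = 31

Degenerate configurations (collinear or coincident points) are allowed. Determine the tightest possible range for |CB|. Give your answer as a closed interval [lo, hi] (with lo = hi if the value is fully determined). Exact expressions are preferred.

|AB| ∈ [20, 42]
|BD| ∈ {31}
|CD| ∈ [20, 42]
|AD| ∈ [0, 73]
|BC| ∈ [0, 73]
|AC| ∈ [0, 115]

|CB| ∈ [0, 73]  (≈ [0.0000, 73.0000])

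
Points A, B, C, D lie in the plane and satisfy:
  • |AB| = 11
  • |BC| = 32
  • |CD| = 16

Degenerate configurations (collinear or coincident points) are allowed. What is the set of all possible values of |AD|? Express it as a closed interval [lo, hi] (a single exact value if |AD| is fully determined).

|AD| ∈ [5, 59]  (≈ [5.0000, 59.0000])

|AB| ∈ {11}
|BC| ∈ {32}
|CD| ∈ {16}
|AC| ∈ [21, 43]
|BD| ∈ [16, 48]
|AD| ∈ [5, 59]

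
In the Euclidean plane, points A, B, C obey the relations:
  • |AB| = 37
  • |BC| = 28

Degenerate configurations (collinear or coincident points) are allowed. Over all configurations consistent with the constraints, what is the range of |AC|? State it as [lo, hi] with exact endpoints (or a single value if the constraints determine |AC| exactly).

|AC| ∈ [9, 65]  (≈ [9.0000, 65.0000])

|AB| ∈ {37}
|BC| ∈ {28}
|AC| ∈ [9, 65]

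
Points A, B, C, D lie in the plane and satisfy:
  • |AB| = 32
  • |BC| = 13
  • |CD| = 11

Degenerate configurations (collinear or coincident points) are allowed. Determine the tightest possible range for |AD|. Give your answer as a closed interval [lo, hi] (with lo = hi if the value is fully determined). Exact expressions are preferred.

|AD| ∈ [8, 56]  (≈ [8.0000, 56.0000])

|AB| ∈ {32}
|BC| ∈ {13}
|CD| ∈ {11}
|AC| ∈ [19, 45]
|BD| ∈ [2, 24]
|AD| ∈ [8, 56]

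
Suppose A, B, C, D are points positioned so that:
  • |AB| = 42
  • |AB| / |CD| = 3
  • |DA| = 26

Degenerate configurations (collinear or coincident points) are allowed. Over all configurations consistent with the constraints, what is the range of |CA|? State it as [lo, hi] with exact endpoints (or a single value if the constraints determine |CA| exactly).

|CA| ∈ [12, 40]  (≈ [12.0000, 40.0000])

|AB| ∈ {42}
|AD| ∈ {26}
|CD| ∈ {14}
|BD| ∈ [16, 68]
|AC| ∈ [12, 40]
|BC| ∈ [2, 82]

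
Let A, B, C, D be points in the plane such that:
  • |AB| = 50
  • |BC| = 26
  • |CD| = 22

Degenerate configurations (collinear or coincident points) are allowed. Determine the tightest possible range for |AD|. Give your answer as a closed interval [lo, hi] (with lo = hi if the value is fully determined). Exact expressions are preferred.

|AD| ∈ [2, 98]  (≈ [2.0000, 98.0000])

|AB| ∈ {50}
|BC| ∈ {26}
|CD| ∈ {22}
|AC| ∈ [24, 76]
|BD| ∈ [4, 48]
|AD| ∈ [2, 98]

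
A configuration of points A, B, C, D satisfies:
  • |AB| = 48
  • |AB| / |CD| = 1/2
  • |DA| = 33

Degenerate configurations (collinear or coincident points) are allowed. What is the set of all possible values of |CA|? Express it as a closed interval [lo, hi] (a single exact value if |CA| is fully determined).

|CA| ∈ [63, 129]  (≈ [63.0000, 129.0000])

|AB| ∈ {48}
|AD| ∈ {33}
|CD| ∈ {96}
|BD| ∈ [15, 81]
|AC| ∈ [63, 129]
|BC| ∈ [15, 177]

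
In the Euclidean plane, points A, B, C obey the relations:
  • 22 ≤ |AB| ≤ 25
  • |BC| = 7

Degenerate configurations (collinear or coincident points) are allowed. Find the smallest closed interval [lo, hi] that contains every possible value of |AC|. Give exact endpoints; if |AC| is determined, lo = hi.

|AC| ∈ [15, 32]  (≈ [15.0000, 32.0000])

|AB| ∈ [22, 25]
|BC| ∈ {7}
|AC| ∈ [15, 32]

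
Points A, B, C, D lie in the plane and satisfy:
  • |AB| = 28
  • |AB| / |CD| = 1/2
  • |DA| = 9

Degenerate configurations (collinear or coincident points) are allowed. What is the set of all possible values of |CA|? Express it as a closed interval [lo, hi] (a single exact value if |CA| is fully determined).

|AB| ∈ {28}
|AD| ∈ {9}
|CD| ∈ {56}
|BD| ∈ [19, 37]
|AC| ∈ [47, 65]
|BC| ∈ [19, 93]

|CA| ∈ [47, 65]  (≈ [47.0000, 65.0000])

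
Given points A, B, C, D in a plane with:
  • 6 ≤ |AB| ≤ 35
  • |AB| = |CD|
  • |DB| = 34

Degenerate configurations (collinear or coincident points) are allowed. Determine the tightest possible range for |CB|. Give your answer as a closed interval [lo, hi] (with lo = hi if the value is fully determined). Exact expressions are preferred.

|CB| ∈ [0, 69]  (≈ [0.0000, 69.0000])

|AB| ∈ [6, 35]
|BD| ∈ {34}
|CD| ∈ [6, 35]
|AD| ∈ [0, 69]
|BC| ∈ [0, 69]
|AC| ∈ [0, 104]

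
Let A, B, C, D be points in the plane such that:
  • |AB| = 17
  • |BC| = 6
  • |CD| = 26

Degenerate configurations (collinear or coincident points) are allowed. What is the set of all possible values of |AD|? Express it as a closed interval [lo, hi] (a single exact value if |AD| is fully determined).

|AD| ∈ [3, 49]  (≈ [3.0000, 49.0000])

|AB| ∈ {17}
|BC| ∈ {6}
|CD| ∈ {26}
|AC| ∈ [11, 23]
|BD| ∈ [20, 32]
|AD| ∈ [3, 49]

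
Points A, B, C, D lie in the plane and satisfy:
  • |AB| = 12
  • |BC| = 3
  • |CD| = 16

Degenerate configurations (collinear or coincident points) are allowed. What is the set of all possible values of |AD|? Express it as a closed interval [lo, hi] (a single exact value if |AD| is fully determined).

|AB| ∈ {12}
|BC| ∈ {3}
|CD| ∈ {16}
|AC| ∈ [9, 15]
|BD| ∈ [13, 19]
|AD| ∈ [1, 31]

|AD| ∈ [1, 31]  (≈ [1.0000, 31.0000])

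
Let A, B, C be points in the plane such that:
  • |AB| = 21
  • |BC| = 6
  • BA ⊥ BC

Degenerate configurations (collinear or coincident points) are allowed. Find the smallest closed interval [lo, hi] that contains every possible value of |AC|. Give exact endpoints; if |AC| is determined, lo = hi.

|AB| ∈ {21}
|BC| ∈ {6}
|AC| ∈ {3·√(53)}

|AC| = 3·√(53)  (≈ 21.8403)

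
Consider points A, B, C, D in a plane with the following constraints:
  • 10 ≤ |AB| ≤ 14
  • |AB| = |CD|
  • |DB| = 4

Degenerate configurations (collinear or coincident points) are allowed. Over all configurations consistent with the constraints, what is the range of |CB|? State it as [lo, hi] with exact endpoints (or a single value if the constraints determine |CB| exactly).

|CB| ∈ [6, 18]  (≈ [6.0000, 18.0000])

|AB| ∈ [10, 14]
|BD| ∈ {4}
|CD| ∈ [10, 14]
|AD| ∈ [6, 18]
|BC| ∈ [6, 18]
|AC| ∈ [0, 32]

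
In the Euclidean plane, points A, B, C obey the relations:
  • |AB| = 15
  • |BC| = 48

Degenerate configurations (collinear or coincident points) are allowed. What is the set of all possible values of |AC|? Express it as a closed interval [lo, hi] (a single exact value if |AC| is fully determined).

|AB| ∈ {15}
|BC| ∈ {48}
|AC| ∈ [33, 63]

|AC| ∈ [33, 63]  (≈ [33.0000, 63.0000])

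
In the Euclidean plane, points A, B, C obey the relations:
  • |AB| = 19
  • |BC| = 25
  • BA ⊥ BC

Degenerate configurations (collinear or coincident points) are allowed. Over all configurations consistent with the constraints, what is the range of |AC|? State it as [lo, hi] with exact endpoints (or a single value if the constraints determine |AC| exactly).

|AC| = √(986)  (≈ 31.4006)

|AB| ∈ {19}
|BC| ∈ {25}
|AC| ∈ {√(986)}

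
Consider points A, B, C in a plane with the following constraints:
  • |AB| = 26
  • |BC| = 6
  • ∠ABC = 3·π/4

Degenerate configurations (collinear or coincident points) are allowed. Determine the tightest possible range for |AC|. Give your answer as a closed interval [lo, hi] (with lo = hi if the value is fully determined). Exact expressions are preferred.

|AC| = 2·√(39·√(2) + 178)  (≈ 30.5388)

|AB| ∈ {26}
|BC| ∈ {6}
|AC| ∈ {2·√(39·√(2) + 178)}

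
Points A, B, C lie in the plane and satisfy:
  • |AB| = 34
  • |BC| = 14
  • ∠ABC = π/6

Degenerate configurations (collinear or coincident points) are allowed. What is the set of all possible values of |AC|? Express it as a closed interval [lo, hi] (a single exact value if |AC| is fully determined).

|AB| ∈ {34}
|BC| ∈ {14}
|AC| ∈ {2·√(338 - 119·√(3))}

|AC| = 2·√(338 - 119·√(3))  (≈ 22.9683)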